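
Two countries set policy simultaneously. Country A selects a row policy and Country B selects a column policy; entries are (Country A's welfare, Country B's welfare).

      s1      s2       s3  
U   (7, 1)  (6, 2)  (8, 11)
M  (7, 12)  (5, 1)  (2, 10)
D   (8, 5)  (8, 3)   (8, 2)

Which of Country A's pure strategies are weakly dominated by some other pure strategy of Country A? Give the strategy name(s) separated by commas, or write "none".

D weakly dominates U — s1: 8>7, s2: 8>6, s3: 8=8.
M: dominated, since U does at least as well everywhere (s1: 7=7, s2: 6>5, s3: 8>2).
D is not dominated — it holds its own against U at s1 (8>7); M at s1 (8>7).

U, M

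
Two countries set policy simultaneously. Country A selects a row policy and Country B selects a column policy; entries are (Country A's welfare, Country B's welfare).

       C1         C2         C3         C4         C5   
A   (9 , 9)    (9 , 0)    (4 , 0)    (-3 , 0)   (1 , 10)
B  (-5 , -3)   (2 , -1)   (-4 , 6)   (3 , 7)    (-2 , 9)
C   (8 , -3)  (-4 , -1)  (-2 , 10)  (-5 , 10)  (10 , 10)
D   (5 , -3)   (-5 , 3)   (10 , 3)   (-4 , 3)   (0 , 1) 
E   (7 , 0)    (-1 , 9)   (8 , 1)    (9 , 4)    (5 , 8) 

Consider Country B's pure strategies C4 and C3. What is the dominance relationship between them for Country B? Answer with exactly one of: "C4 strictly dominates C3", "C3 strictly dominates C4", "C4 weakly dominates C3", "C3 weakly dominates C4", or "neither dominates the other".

C4's payoffs vs C3's, by Country A's action — A: 0=0, B: 7>6, C: 10=10, D: 3=3, E: 4>1.
C4 is at least as good everywhere and strictly better somewhere (tied only at A, C, D), so C4 weakly but not strictly dominates C3.

C4 weakly dominates C3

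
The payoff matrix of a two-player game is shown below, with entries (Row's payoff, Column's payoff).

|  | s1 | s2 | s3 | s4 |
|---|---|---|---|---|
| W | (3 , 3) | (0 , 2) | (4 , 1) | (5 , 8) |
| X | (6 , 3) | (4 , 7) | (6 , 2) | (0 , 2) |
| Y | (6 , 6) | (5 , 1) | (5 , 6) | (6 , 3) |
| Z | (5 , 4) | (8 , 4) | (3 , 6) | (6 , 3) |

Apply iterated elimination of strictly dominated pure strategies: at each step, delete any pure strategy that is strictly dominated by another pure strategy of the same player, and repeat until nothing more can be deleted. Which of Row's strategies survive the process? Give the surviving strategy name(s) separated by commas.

X, Y, Z

For Row, Y strictly dominates W on the remaining columns (s1: 6>3, s2: 5>0, s3: 5>4, s4: 6>5); eliminate W.
Column's strategy s4 is strictly dominated by s1 (X: 3>2, Y: 6>3, Z: 4>3) and is removed.
Among the remaining strategies, none is strictly dominated by another pure strategy of the same player, so the elimination stops.
Surviving strategies — Row: {X, Y, Z}; Column: {s1, s2, s3}.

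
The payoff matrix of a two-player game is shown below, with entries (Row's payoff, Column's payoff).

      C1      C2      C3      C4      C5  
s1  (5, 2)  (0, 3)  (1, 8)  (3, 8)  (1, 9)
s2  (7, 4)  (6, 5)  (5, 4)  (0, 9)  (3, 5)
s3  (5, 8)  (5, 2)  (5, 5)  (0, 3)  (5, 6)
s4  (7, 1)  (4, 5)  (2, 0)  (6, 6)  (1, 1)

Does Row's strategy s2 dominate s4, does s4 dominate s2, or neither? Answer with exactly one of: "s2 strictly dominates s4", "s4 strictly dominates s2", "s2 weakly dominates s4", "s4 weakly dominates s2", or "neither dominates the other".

s2's payoffs vs s4's, by Column's action — C1: 7=7, C2: 6>4, C3: 5>2, C4: 0<6, C5: 3>1.
s2 does better at C2, C3, C5 but worse at C4; neither strategy dominates the other.

neither dominates the other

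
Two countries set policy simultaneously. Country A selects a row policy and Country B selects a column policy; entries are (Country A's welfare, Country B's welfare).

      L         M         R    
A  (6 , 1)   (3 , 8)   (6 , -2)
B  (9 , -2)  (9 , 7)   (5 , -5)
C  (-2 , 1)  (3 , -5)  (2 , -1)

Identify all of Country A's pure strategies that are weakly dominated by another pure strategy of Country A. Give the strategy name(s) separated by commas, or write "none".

Nothing dominates A: B at R (6>5); C at L (6>-2).
Nothing dominates B: A at L (9>6); C at L (9>-2).
A weakly dominates C — L: 6>-2, M: 3=3, R: 6>2.

C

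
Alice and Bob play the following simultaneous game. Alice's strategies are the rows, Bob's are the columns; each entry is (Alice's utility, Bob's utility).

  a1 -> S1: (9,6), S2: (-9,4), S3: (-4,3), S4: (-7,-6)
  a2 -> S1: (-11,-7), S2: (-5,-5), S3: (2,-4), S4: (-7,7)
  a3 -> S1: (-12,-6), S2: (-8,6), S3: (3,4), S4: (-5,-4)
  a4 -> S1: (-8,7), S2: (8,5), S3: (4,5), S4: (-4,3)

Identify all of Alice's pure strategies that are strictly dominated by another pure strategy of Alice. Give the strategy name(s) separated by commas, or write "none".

a2, a3

a1: no other strategy beats it everywhere (a2 at S1 (9>-11); a3 at S1 (9>-12); a4 at S1 (9>-8)).
a4 strictly dominates a2 — S1: -8>-11, S2: 8>-5, S3: 4>2, S4: -4>-7.
a3: dominated, since a4 does at least as well everywhere (S1: -8>-12, S2: 8>-8, S3: 4>3, S4: -4>-5).
a4: no other strategy beats it everywhere (a1 at S2 (8>-9); a2 at S1 (-8>-11); a3 at S1 (-8>-12)).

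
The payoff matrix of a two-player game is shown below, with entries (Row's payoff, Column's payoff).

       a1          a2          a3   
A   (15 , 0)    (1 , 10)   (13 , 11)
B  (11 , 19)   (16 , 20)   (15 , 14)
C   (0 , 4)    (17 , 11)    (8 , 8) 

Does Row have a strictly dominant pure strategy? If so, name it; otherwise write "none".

A fails to dominate B at a2 (1<16).
B fails to dominate A at a1 (11<15).
C fails to dominate A at a1 (0<15).
No single strategy dominates all the others.

none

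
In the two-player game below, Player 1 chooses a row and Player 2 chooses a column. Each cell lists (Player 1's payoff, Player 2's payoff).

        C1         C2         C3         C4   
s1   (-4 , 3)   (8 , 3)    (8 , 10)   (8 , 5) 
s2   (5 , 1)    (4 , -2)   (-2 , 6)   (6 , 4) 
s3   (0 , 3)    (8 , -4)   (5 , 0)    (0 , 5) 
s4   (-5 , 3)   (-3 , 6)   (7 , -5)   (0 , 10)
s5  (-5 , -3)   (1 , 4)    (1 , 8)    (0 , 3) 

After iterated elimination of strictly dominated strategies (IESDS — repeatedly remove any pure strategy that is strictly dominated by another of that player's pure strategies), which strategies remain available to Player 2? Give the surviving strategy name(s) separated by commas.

C3

Row s4 is eliminated: s1 beats it against every remaining column (C1: -4>-5, C2: 8>-3, C3: 8>7, C4: 8>0).
Player 1's strategy s5 is strictly dominated by s1 (C1: -4>-5, C2: 8>1, C3: 8>1, C4: 8>0) and is removed.
Column C1 is eliminated: C4 beats it against every remaining row (s1: 5>3, s2: 4>1, s3: 5>3).
For Player 1, s1 strictly dominates s2 on the remaining columns (C2: 8>4, C3: 8>-2, C4: 8>6); eliminate s2.
Player 2's strategy C2 is strictly dominated by C3 (s1: 10>3, s3: 0>-4) and is removed.
For Player 1, s1 strictly dominates s3 on the remaining columns (C3: 8>5, C4: 8>0); eliminate s3.
Player 2's strategy C4 is strictly dominated by C3 (s1: 10>5) and is removed.
Among the remaining strategies, none is strictly dominated by another pure strategy of the same player, so the elimination stops.
Surviving strategies — Player 1: {s1}; Player 2: {C3}.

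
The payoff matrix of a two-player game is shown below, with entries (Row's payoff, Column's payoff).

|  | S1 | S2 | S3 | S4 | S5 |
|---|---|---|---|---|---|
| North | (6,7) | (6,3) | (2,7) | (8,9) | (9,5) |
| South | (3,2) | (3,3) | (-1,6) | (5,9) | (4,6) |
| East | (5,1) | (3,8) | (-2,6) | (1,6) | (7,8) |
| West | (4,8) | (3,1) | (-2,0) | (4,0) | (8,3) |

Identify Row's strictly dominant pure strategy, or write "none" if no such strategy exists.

North vs South: S1: 6>3, S2: 6>3, S3: 2>-1, S4: 8>5, S5: 9>4.
North vs East: S1: 6>5, S2: 6>3, S3: 2>-2, S4: 8>1, S5: 9>7.
North vs West: S1: 6>4, S2: 6>3, S3: 2>-2, S4: 8>4, S5: 9>8.
North strictly beats every other strategy against every opponent action, so it is strictly dominant.

North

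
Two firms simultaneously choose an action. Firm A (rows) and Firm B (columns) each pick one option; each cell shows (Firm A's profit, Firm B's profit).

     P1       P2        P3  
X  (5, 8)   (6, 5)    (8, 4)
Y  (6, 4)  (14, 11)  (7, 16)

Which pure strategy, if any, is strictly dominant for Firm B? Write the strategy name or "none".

none

P1 fails to dominate P2 at Y (4<11).
P2 fails to dominate P1 at X (5<8).
P3 fails to dominate P1 at X (4<8).
No single strategy dominates all the others.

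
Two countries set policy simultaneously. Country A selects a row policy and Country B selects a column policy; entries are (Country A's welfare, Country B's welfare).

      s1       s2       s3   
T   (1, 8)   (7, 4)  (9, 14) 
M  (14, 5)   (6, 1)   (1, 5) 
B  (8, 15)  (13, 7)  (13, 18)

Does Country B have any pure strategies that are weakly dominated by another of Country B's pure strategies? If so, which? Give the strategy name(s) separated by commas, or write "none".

s1 is weakly dominated by s3 (T: 14>8, M: 5=5, B: 18>15).
s2: dominated, since s1 does at least as well everywhere (T: 8>4, M: 5>1, B: 15>7).
s3 is not dominated — it holds its own against s1 at T (14>8); s2 at T (14>4).

s1, s2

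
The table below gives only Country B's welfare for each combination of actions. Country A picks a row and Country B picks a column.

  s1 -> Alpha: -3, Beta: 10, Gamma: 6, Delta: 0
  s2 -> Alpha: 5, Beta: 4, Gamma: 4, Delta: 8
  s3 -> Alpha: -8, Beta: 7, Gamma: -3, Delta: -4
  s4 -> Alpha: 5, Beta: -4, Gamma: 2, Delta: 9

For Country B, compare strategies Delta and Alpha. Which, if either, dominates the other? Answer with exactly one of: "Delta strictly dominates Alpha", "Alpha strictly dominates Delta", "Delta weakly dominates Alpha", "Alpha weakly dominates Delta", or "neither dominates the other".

Delta strictly dominates Alpha

Compare Delta to Alpha across every action of Country A: s1: 0>-3, s2: 8>5, s3: -4>-8, s4: 9>5.
Delta gives a strictly higher payoff against every action of Country A, so Delta strictly dominates Alpha.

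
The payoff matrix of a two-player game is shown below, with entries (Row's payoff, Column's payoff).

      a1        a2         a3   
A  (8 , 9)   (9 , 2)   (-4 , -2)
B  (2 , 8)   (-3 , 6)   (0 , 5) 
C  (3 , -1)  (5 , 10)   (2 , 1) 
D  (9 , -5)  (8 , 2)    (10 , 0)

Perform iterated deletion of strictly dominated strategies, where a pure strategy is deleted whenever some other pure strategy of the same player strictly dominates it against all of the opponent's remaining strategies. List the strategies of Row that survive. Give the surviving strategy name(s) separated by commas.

A, D

For Row, C strictly dominates B on the remaining columns (a1: 3>2, a2: 5>-3, a3: 2>0); eliminate B.
Row's strategy C is strictly dominated by D (a1: 9>3, a2: 8>5, a3: 10>2) and is removed.
For Column, a2 strictly dominates a3 on the remaining rows (A: 2>-2, D: 2>0); eliminate a3.
Among the remaining strategies, none is strictly dominated by another pure strategy of the same player, so the elimination stops.
Surviving strategies — Row: {A, D}; Column: {a1, a2}.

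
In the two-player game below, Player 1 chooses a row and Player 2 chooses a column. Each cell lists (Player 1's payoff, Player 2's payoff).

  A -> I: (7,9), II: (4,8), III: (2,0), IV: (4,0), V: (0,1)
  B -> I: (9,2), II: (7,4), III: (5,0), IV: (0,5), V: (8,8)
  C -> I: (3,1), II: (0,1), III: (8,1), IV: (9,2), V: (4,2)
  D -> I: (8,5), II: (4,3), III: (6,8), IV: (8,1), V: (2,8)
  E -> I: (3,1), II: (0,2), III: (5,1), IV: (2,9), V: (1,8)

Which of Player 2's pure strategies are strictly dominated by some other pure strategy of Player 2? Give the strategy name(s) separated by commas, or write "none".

none

I: no other strategy beats it everywhere (II at A (9>8); III at A (9>0); IV at A (9>0); V at A (9>1)).
II is not dominated — it holds its own against I at B (4>2); III at A (8>0); IV at A (8>0); V at A (8>1).
III: no other strategy beats it everywhere (I at C (1=1); II at C (1=1); IV at A (0=0); V at D (8=8)).
Nothing dominates IV: I at B (5>2); II at B (5>4); III at A (0=0); V at C (2=2).
V is not dominated — it holds its own against I at B (8>2); II at B (8>4); III at A (1>0); IV at A (1>0).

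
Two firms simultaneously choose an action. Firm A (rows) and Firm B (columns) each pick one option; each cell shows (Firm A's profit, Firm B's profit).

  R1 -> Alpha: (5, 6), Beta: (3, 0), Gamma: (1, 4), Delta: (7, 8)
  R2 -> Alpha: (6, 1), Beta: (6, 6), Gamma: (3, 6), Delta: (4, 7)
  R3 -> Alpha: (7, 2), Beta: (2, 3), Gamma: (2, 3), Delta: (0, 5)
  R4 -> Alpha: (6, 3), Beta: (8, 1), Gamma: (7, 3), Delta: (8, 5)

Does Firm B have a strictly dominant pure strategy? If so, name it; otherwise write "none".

Delta vs Alpha: R1: 8>6, R2: 7>1, R3: 5>2, R4: 5>3.
Delta vs Beta: R1: 8>0, R2: 7>6, R3: 5>3, R4: 5>1.
Delta vs Gamma: R1: 8>4, R2: 7>6, R3: 5>3, R4: 5>3.
Delta strictly beats every other strategy against every opponent action, so it is strictly dominant.

Delta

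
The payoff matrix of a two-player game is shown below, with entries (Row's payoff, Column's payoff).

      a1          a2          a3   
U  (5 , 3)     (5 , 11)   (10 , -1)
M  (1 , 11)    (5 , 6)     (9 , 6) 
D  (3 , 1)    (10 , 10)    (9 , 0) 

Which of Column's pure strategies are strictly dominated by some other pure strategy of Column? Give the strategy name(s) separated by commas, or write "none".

Nothing dominates a1: a2 at M (11>6); a3 at U (3>-1).
a2: no other strategy beats it everywhere (a1 at U (11>3); a3 at U (11>-1)).
a3: dominated, since a1 does at least as well everywhere (U: 3>-1, M: 11>6, D: 1>0).

a3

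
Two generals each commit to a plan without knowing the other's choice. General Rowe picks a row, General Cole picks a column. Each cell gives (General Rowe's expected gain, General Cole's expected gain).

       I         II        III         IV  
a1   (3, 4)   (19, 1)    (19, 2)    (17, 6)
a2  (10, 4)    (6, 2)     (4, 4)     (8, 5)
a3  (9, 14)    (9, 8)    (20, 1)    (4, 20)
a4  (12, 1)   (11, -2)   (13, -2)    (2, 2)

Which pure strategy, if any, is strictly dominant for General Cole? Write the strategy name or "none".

IV

IV vs I: a1: 6>4, a2: 5>4, a3: 20>14, a4: 2>1.
IV vs II: a1: 6>1, a2: 5>2, a3: 20>8, a4: 2>-2.
IV vs III: a1: 6>2, a2: 5>4, a3: 20>1, a4: 2>-2.
IV strictly beats every other strategy against every opponent action, so it is strictly dominant.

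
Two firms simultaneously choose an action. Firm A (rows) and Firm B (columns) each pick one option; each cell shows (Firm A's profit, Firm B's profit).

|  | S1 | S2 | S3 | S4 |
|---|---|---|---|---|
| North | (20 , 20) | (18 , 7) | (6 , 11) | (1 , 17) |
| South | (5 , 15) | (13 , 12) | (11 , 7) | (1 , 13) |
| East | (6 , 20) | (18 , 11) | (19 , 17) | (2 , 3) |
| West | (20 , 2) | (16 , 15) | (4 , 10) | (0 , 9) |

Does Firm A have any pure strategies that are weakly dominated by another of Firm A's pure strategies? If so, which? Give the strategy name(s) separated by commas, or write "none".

Nothing dominates North: South at S1 (20>5); East at S1 (20>6); West at S2 (18>16).
East weakly dominates South — S1: 6>5, S2: 18>13, S3: 19>11, S4: 2>1.
Nothing dominates East: North at S3 (19>6); South at S1 (6>5); West at S2 (18>16).
West: dominated, since North does at least as well everywhere (S1: 20=20, S2: 18>16, S3: 6>4, S4: 1>0).

South, West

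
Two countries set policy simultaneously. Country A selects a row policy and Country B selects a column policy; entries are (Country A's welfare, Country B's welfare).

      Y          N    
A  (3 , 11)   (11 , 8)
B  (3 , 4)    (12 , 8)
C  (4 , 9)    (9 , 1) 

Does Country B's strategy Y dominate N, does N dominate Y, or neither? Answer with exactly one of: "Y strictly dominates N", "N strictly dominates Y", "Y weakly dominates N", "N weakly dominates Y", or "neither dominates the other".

Y's payoffs vs N's, by Country A's action — A: 11>8, B: 4<8, C: 9>1.
Y does better at A, C but worse at B; neither strategy dominates the other.

neither dominates the other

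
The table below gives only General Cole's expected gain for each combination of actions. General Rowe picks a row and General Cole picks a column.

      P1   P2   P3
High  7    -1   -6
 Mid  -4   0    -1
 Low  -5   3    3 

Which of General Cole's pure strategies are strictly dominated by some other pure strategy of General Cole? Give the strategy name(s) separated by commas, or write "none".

none

P1 is not dominated — it holds its own against P2 at High (7>-1); P3 at High (7>-6).
Nothing dominates P2: P1 at Mid (0>-4); P3 at High (-1>-6).
Nothing dominates P3: P1 at Mid (-1>-4); P2 at Low (3=3).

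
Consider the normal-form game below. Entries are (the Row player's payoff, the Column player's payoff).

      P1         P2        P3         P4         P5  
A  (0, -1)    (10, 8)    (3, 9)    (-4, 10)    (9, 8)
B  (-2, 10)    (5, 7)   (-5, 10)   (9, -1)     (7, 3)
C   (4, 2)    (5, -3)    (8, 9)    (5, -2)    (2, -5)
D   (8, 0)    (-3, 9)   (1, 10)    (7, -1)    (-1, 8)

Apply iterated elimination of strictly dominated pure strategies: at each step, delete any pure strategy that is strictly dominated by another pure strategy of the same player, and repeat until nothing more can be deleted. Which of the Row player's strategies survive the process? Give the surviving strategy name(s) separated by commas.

C

The Column player's strategy P2 is strictly dominated by P3 (A: 9>8, B: 10>7, C: 9>-3, D: 10>9) and is removed.
Column P5 is eliminated: P3 beats it against every remaining row (A: 9>8, B: 10>3, C: 9>-5, D: 10>8).
For the Row player, C strictly dominates A on the remaining columns (P1: 4>0, P3: 8>3, P4: 5>-4); eliminate A.
The Column player's strategy P4 is strictly dominated by P1 (B: 10>-1, C: 2>-2, D: 0>-1) and is removed.
The Row player's strategy B is strictly dominated by C (P1: 4>-2, P3: 8>-5) and is removed.
For the Column player, P3 strictly dominates P1 on the remaining rows (C: 9>2, D: 10>0); eliminate P1.
The Row player's strategy D is strictly dominated by C (P3: 8>1) and is removed.
Among the remaining strategies, none is strictly dominated by another pure strategy of the same player, so the elimination stops.
Surviving strategies — the Row player: {C}; the Column player: {P3}.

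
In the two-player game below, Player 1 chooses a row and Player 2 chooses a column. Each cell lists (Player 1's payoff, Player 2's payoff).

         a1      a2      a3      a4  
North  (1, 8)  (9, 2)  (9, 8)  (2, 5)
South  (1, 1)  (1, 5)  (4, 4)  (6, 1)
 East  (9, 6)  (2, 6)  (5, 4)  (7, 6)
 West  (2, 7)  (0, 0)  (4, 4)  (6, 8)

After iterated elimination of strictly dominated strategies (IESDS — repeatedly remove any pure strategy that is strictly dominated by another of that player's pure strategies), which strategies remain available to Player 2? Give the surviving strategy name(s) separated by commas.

Player 1's strategy South is strictly dominated by East (a1: 9>1, a2: 2>1, a3: 5>4, a4: 7>6) and is removed.
Player 1's strategy West is strictly dominated by East (a1: 9>2, a2: 2>0, a3: 5>4, a4: 7>6) and is removed.
Among the remaining strategies, none is strictly dominated by another pure strategy of the same player, so the elimination stops.
Surviving strategies — Player 1: {North, East}; Player 2: {a1, a2, a3, a4}.

a1, a2, a3, a4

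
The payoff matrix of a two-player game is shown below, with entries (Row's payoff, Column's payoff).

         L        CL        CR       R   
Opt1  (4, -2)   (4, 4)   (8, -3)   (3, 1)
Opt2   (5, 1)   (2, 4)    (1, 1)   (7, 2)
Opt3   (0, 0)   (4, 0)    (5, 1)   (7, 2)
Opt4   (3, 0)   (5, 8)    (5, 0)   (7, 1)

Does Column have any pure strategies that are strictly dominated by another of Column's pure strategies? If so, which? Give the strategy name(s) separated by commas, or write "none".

L: dominated, since R does at least as well everywhere (Opt1: 1>-2, Opt2: 2>1, Opt3: 2>0, Opt4: 1>0).
Nothing dominates CL: L at Opt1 (4>-2); CR at Opt1 (4>-3); R at Opt1 (4>1).
R strictly dominates CR — Opt1: 1>-3, Opt2: 2>1, Opt3: 2>1, Opt4: 1>0.
Nothing dominates R: L at Opt1 (1>-2); CL at Opt3 (2>0); CR at Opt1 (1>-3).

L, CR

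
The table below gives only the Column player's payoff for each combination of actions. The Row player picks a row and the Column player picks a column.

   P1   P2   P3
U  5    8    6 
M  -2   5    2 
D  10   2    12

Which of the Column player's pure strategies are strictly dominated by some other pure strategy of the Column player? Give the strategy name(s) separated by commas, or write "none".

P1

P1: dominated, since P3 does at least as well everywhere (U: 6>5, M: 2>-2, D: 12>10).
P2 is not dominated — it holds its own against P1 at U (8>5); P3 at U (8>6).
Nothing dominates P3: P1 at U (6>5); P2 at D (12>2).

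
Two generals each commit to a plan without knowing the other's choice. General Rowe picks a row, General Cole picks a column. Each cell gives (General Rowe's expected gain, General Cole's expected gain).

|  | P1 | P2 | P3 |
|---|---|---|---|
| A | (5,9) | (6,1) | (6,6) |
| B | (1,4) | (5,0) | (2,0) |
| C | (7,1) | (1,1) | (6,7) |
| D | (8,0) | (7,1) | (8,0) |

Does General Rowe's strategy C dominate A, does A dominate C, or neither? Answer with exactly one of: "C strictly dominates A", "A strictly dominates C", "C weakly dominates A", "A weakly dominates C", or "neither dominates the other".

Compare C to A across every action of General Cole: P1: 7>5, P2: 1<6, P3: 6=6.
C does better at P1 but worse at P2; neither strategy dominates the other.

neither dominates the other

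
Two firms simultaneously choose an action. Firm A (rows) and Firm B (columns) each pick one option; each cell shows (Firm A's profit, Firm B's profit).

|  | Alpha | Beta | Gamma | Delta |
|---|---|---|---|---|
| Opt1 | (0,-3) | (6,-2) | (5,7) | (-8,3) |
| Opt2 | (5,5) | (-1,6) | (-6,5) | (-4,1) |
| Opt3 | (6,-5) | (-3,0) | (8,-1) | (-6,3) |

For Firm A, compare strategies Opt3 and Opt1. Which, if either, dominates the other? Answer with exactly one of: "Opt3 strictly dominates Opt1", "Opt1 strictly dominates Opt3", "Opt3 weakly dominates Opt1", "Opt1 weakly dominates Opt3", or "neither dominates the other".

Opt3's payoffs vs Opt1's, by Firm B's action — Alpha: 6>0, Beta: -3<6, Gamma: 8>5, Delta: -6>-8.
Opt3 does better at Alpha, Gamma, Delta but worse at Beta; neither strategy dominates the other.

neither dominates the other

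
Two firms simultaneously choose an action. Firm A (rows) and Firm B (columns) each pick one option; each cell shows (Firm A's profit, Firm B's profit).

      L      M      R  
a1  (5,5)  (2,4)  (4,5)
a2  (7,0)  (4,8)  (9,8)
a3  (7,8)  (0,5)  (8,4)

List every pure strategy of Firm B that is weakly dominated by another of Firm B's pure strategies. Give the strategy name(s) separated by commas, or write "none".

none

Nothing dominates L: M at a1 (5>4); R at a3 (8>4).
M: no other strategy beats it everywhere (L at a2 (8>0); R at a3 (5>4)).
R is not dominated — it holds its own against L at a2 (8>0); M at a1 (5>4).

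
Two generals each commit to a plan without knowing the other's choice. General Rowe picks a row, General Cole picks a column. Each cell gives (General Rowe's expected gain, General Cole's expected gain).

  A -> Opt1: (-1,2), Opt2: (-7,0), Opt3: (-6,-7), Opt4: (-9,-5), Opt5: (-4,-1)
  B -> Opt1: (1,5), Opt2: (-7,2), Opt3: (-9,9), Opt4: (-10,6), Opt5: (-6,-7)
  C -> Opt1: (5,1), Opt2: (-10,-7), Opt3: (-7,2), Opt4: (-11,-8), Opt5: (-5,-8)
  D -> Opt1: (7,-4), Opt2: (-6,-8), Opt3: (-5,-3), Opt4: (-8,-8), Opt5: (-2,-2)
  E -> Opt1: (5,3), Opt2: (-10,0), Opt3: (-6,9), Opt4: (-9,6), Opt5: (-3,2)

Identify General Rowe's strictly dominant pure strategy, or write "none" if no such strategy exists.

D vs A: Opt1: 7>-1, Opt2: -6>-7, Opt3: -5>-6, Opt4: -8>-9, Opt5: -2>-4.
D vs B: Opt1: 7>1, Opt2: -6>-7, Opt3: -5>-9, Opt4: -8>-10, Opt5: -2>-6.
D vs C: Opt1: 7>5, Opt2: -6>-10, Opt3: -5>-7, Opt4: -8>-11, Opt5: -2>-5.
D vs E: Opt1: 7>5, Opt2: -6>-10, Opt3: -5>-6, Opt4: -8>-9, Opt5: -2>-3.
D strictly beats every other strategy against every opponent action, so it is strictly dominant.

D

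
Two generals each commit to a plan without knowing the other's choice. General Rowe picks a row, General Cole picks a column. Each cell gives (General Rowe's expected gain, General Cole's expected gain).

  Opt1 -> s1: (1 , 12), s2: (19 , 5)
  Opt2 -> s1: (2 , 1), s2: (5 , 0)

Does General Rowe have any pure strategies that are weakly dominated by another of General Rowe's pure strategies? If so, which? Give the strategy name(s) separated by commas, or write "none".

none

Nothing dominates Opt1: Opt2 at s2 (19>5).
Opt2: no other strategy beats it everywhere (Opt1 at s1 (2>1)).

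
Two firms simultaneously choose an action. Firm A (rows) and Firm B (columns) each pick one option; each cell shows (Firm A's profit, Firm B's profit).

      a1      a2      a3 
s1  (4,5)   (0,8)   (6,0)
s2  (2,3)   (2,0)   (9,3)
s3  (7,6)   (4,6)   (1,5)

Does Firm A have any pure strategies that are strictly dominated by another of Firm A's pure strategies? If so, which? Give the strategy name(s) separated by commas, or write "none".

none

Nothing dominates s1: s2 at a1 (4>2); s3 at a3 (6>1).
s2 is not dominated — it holds its own against s1 at a2 (2>0); s3 at a3 (9>1).
s3: no other strategy beats it everywhere (s1 at a1 (7>4); s2 at a1 (7>2)).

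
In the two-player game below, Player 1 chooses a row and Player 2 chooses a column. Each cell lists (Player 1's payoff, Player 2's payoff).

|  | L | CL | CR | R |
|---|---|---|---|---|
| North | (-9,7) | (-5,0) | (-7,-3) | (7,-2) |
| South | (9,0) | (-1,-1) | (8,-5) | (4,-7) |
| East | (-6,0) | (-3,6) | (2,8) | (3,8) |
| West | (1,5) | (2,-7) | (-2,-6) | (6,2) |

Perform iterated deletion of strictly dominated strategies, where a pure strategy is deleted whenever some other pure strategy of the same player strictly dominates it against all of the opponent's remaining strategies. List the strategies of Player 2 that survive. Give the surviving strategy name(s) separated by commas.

Row East is eliminated: South beats it against every remaining column (L: 9>-6, CL: -1>-3, CR: 8>2, R: 4>3).
For Player 2, L strictly dominates CL on the remaining rows (North: 7>0, South: 0>-1, West: 5>-7); eliminate CL.
Column CR is eliminated: L beats it against every remaining row (North: 7>-3, South: 0>-5, West: 5>-6).
Column R is eliminated: L beats it against every remaining row (North: 7>-2, South: 0>-7, West: 5>2).
Row North is eliminated: South beats it against every remaining column (L: 9>-9).
For Player 1, South strictly dominates West on the remaining columns (L: 9>1); eliminate West.
Among the remaining strategies, none is strictly dominated by another pure strategy of the same player, so the elimination stops.
Surviving strategies — Player 1: {South}; Player 2: {L}.

L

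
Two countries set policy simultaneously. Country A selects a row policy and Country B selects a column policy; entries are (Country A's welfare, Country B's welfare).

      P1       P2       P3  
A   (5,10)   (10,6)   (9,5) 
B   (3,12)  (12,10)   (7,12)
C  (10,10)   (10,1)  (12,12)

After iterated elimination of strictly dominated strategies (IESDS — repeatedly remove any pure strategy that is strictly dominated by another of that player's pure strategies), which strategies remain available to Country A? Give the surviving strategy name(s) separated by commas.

For Country B, P1 strictly dominates P2 on the remaining rows (A: 10>6, B: 12>10, C: 10>1); eliminate P2.
For Country A, C strictly dominates A on the remaining columns (P1: 10>5, P3: 12>9); eliminate A.
For Country A, C strictly dominates B on the remaining columns (P1: 10>3, P3: 12>7); eliminate B.
Country B's strategy P1 is strictly dominated by P3 (C: 12>10) and is removed.
Among the remaining strategies, none is strictly dominated by another pure strategy of the same player, so the elimination stops.
Surviving strategies — Country A: {C}; Country B: {P3}.

C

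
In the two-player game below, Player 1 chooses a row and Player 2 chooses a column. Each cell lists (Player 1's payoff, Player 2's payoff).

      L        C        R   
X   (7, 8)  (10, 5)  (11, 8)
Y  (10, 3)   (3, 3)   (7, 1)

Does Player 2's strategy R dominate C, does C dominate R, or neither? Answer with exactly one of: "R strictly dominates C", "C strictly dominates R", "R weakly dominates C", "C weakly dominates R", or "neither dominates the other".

neither dominates the other

R's payoffs vs C's, by Player 1's action — X: 8>5, Y: 1<3.
R does better at X but worse at Y; neither strategy dominates the other.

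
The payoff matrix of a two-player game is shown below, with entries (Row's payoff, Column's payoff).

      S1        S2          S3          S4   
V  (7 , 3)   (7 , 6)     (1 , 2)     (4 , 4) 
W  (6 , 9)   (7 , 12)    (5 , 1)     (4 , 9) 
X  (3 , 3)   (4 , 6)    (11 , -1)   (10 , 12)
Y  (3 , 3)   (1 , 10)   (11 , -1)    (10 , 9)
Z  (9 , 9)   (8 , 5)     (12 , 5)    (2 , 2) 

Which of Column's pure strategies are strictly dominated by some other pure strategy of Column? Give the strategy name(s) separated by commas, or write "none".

S3

Nothing dominates S1: S2 at Z (9>5); S3 at V (3>2); S4 at W (9=9).
S2: no other strategy beats it everywhere (S1 at V (6>3); S3 at V (6>2); S4 at V (6>4)).
S1 strictly dominates S3 — V: 3>2, W: 9>1, X: 3>-1, Y: 3>-1, Z: 9>5.
S4 is not dominated — it holds its own against S1 at V (4>3); S2 at X (12>6); S3 at V (4>2).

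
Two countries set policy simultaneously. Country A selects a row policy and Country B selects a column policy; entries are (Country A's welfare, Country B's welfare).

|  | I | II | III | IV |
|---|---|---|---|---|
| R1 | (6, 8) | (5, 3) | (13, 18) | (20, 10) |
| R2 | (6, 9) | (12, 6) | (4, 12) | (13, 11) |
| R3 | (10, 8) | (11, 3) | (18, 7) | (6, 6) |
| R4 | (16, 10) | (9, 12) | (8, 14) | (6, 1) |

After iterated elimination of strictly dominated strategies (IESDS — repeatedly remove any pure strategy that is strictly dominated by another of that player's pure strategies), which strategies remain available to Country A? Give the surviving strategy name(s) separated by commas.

R3, R4

Country B's strategy II is strictly dominated by III (R1: 18>3, R2: 12>6, R3: 7>3, R4: 14>12) and is removed.
For Country B, III strictly dominates IV on the remaining rows (R1: 18>10, R2: 12>11, R3: 7>6, R4: 14>1); eliminate IV.
Country A's strategy R1 is strictly dominated by R3 (I: 10>6, III: 18>13) and is removed.
For Country A, R3 strictly dominates R2 on the remaining columns (I: 10>6, III: 18>4); eliminate R2.
Among the remaining strategies, none is strictly dominated by another pure strategy of the same player, so the elimination stops.
Surviving strategies — Country A: {R3, R4}; Country B: {I, III}.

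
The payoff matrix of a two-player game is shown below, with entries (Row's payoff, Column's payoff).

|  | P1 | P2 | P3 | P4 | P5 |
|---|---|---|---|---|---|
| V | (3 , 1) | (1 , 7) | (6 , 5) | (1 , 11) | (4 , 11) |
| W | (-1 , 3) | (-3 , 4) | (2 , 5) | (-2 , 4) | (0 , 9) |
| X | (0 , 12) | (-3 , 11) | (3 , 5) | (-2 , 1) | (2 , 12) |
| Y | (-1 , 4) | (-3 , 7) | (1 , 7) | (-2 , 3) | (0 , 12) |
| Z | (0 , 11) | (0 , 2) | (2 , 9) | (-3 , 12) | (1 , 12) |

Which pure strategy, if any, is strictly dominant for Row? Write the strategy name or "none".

V vs W: P1: 3>-1, P2: 1>-3, P3: 6>2, P4: 1>-2, P5: 4>0.
V vs X: P1: 3>0, P2: 1>-3, P3: 6>3, P4: 1>-2, P5: 4>2.
V vs Y: P1: 3>-1, P2: 1>-3, P3: 6>1, P4: 1>-2, P5: 4>0.
V vs Z: P1: 3>0, P2: 1>0, P3: 6>2, P4: 1>-3, P5: 4>1.
V strictly beats every other strategy against every opponent action, so it is strictly dominant.

V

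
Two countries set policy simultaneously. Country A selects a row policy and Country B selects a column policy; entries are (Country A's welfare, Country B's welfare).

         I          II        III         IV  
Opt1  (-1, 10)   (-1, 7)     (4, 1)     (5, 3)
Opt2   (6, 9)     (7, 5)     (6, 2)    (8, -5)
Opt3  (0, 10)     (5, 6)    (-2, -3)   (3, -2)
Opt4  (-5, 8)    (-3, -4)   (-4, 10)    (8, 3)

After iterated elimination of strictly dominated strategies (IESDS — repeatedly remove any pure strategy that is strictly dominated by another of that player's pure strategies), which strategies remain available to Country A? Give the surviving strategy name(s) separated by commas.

For Country A, Opt2 strictly dominates Opt1 on the remaining columns (I: 6>-1, II: 7>-1, III: 6>4, IV: 8>5); eliminate Opt1.
Row Opt3 is eliminated: Opt2 beats it against every remaining column (I: 6>0, II: 7>5, III: 6>-2, IV: 8>3).
Column II is eliminated: I beats it against every remaining row (Opt2: 9>5, Opt4: 8>-4).
For Country B, I strictly dominates IV on the remaining rows (Opt2: 9>-5, Opt4: 8>3); eliminate IV.
For Country A, Opt2 strictly dominates Opt4 on the remaining columns (I: 6>-5, III: 6>-4); eliminate Opt4.
Country B's strategy III is strictly dominated by I (Opt2: 9>2) and is removed.
Among the remaining strategies, none is strictly dominated by another pure strategy of the same player, so the elimination stops.
Surviving strategies — Country A: {Opt2}; Country B: {I}.

Opt2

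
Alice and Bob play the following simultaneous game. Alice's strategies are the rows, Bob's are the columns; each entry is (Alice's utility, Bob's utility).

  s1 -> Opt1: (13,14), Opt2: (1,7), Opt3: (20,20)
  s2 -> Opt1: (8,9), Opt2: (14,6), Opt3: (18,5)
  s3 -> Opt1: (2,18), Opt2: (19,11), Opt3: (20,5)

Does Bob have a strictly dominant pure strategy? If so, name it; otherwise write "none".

none

Opt1 fails to dominate Opt3 at s1 (14<20).
Opt2 fails to dominate Opt1 at s1 (7<14).
Opt3 fails to dominate Opt1 at s2 (5<9).
No single strategy dominates all the others.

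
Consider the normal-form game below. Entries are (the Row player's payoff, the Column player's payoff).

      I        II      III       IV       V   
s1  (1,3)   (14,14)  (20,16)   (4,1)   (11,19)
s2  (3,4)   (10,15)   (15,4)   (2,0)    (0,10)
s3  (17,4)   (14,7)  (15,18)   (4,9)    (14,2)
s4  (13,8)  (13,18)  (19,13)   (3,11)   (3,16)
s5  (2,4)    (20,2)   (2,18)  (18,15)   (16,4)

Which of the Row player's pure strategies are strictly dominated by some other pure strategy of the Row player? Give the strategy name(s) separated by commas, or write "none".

s1: no other strategy beats it everywhere (s2 at II (14>10); s3 at II (14=14); s4 at II (14>13); s5 at III (20>2)).
s4 strictly dominates s2 — I: 13>3, II: 13>10, III: 19>15, IV: 3>2, V: 3>0.
Nothing dominates s3: s1 at I (17>1); s2 at I (17>3); s4 at I (17>13); s5 at I (17>2).
s4 is not dominated — it holds its own against s1 at I (13>1); s2 at I (13>3); s3 at III (19>15); s5 at I (13>2).
s5: no other strategy beats it everywhere (s1 at I (2>1); s2 at II (20>10); s3 at II (20>14); s4 at II (20>13)).

s2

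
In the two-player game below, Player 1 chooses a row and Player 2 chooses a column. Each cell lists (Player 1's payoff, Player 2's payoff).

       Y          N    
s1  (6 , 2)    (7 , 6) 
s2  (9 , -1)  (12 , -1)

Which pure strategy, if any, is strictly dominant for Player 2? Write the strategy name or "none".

Y fails to dominate N at s1 (2<6).
N fails to dominate Y at s2 (-1=-1).
No single strategy dominates all the others.

none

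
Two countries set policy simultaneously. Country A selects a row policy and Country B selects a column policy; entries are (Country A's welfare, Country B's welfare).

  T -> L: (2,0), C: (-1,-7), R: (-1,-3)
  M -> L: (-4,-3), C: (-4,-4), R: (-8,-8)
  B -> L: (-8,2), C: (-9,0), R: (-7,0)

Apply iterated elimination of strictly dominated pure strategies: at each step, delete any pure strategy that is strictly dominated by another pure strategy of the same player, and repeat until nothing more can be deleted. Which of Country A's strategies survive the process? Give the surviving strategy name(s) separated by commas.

T

Country A's strategy M is strictly dominated by T (L: 2>-4, C: -1>-4, R: -1>-8) and is removed.
For Country A, T strictly dominates B on the remaining columns (L: 2>-8, C: -1>-9, R: -1>-7); eliminate B.
Country B's strategy C is strictly dominated by L (T: 0>-7) and is removed.
Column R is eliminated: L beats it against every remaining row (T: 0>-3).
Among the remaining strategies, none is strictly dominated by another pure strategy of the same player, so the elimination stops.
Surviving strategies — Country A: {T}; Country B: {L}.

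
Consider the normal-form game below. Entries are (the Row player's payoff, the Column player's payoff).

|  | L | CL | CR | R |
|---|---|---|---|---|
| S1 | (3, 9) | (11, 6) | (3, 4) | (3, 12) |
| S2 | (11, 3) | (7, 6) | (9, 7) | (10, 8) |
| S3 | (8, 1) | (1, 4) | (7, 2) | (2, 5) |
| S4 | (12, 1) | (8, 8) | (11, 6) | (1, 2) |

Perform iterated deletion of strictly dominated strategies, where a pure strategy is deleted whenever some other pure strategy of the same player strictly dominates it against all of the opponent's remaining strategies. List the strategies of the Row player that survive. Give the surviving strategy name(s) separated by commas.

Row S3 is eliminated: S2 beats it against every remaining column (L: 11>8, CL: 7>1, CR: 9>7, R: 10>2).
Column L is eliminated: R beats it against every remaining row (S1: 12>9, S2: 8>3, S4: 2>1).
Among the remaining strategies, none is strictly dominated by another pure strategy of the same player, so the elimination stops.
Surviving strategies — the Row player: {S1, S2, S4}; the Column player: {CL, CR, R}.

S1, S2, S4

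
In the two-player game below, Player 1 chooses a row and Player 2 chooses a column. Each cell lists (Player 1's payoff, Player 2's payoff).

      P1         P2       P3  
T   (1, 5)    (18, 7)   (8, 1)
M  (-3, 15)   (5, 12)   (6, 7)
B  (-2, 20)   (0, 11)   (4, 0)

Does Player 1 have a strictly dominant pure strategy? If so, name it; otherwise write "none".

T vs M: P1: 1>-3, P2: 18>5, P3: 8>6.
T vs B: P1: 1>-2, P2: 18>0, P3: 8>4.
T strictly beats every other strategy against every opponent action, so it is strictly dominant.

T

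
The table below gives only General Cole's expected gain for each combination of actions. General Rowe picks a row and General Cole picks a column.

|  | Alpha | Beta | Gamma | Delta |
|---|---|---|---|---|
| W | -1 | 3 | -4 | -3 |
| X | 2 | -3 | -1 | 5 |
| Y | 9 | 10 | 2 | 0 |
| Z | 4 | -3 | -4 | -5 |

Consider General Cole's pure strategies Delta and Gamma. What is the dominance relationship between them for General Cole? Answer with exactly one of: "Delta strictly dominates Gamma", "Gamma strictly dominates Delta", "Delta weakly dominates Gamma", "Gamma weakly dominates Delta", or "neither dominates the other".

Compare Delta to Gamma across every action of General Rowe: W: -3>-4, X: 5>-1, Y: 0<2, Z: -5<-4.
Delta does better at W, X but worse at Y, Z; neither strategy dominates the other.

neither dominates the other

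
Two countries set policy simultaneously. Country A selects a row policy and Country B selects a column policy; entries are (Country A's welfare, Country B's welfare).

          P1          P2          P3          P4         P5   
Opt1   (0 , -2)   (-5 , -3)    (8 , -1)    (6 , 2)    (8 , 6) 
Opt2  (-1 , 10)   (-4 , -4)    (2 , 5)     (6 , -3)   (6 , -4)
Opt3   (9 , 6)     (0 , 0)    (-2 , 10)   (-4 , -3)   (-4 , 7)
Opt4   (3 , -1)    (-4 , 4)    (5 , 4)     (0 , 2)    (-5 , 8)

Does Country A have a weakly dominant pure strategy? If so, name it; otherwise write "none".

Opt1 fails to dominate Opt2 at P2 (-5<-4).
Opt2 fails to dominate Opt1 at P1 (-1<0).
Opt3 fails to dominate Opt1 at P3 (-2<8).
Opt4 fails to dominate Opt1 at P3 (5<8).
No single strategy dominates all the others.

none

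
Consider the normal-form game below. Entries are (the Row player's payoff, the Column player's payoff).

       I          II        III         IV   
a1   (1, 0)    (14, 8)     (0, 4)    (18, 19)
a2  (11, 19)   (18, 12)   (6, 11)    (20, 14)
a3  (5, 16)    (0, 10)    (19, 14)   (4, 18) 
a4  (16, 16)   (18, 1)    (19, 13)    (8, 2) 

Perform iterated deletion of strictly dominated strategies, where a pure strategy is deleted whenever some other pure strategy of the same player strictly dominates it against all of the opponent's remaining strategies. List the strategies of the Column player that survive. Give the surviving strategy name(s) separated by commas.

For the Row player, a2 strictly dominates a1 on the remaining columns (I: 11>1, II: 18>14, III: 6>0, IV: 20>18); eliminate a1.
Column II is eliminated: I beats it against every remaining row (a2: 19>12, a3: 16>10, a4: 16>1).
Column III is eliminated: I beats it against every remaining row (a2: 19>11, a3: 16>14, a4: 16>13).
The Row player's strategy a3 is strictly dominated by a2 (I: 11>5, IV: 20>4) and is removed.
The Column player's strategy IV is strictly dominated by I (a2: 19>14, a4: 16>2) and is removed.
Row a2 is eliminated: a4 beats it against every remaining column (I: 16>11).
Among the remaining strategies, none is strictly dominated by another pure strategy of the same player, so the elimination stops.
Surviving strategies — the Row player: {a4}; the Column player: {I}.

I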